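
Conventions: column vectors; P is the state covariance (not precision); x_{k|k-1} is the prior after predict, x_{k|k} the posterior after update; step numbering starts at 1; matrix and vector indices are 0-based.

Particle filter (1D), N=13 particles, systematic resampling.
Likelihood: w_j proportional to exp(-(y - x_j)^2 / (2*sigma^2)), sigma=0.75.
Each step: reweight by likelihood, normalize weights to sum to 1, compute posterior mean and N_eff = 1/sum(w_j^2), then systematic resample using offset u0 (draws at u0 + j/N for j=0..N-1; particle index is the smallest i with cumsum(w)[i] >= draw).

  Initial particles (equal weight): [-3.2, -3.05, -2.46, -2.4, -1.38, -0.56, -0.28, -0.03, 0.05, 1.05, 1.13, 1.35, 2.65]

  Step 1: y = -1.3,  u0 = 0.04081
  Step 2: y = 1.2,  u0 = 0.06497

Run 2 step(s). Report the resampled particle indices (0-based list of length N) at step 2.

resampled_idx = [7, 8, 9, 10, 10, 11, 11, 11, 12, 12, 12, 12, 12]

step 1: w=[0.0126, 0.0205, 0.0943, 0.1064, 0.3101, 0.1917, 0.1237, 0.0744, 0.0617, 0.0023, 0.0016, 0.0006, 0.0000]  mean=-1.1542  Neff=5.6059  idx=[2, 2, 3, 4, 4, 4, 4, 5, 5, 5, 6, 7, 8]
step 2: w=[0.0000, 0.0000, 0.0000, 0.0029, 0.0029, 0.0029, 0.0029, 0.0697, 0.0697, 0.0697, 0.1561, 0.2852, 0.3377]  mean=-0.1688  Neff=4.2666  idx=[7, 8, 9, 10, 10, 11, 11, 11, 12, 12, 12, 12, 12]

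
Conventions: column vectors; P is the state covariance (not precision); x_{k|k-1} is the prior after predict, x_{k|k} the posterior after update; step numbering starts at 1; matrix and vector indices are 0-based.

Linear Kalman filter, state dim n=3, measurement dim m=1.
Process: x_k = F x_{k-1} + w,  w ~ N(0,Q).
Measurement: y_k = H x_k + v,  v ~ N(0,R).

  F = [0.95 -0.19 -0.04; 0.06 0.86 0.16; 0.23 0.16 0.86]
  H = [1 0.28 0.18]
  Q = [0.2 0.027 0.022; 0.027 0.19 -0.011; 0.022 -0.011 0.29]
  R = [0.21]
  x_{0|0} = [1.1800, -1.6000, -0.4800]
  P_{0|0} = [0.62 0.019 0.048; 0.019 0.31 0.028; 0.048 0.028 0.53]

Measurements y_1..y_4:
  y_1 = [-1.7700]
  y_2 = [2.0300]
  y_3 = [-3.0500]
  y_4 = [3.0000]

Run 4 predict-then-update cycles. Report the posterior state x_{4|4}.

step 1: x^-=[1.4442, -1.3820, -0.3974]  P^-=[0.7615 0.0290 0.1659; 0.0290 0.4457 0.1427; 0.1659 0.1427 0.7508]  S=[1.1211]  K=[0.7131; 0.1601; 0.3042]  nu=[-2.7557]  x^+=[-0.5209, -1.8231, -1.2356]  P^+=[0.1914 -0.0990 -0.0773; -0.0990 0.4169 0.0882; -0.0773 0.0882 0.6471]
step 2: x^-=[-0.0991, -1.7968, -1.4741]  P^-=[0.4318 -0.1314 -0.0592; -0.1314 0.5282 0.1782; -0.0592 0.1782 0.7758]  S=[0.6314]  K=[0.6087; 0.0769; 0.2064]  nu=[2.8975]  x^+=[1.6647, -1.5739, -0.8762]  P^+=[0.1978 -0.1610 -0.1385; -0.1610 0.5245 0.1681; -0.1385 0.1681 0.7489]
step 3: x^-=[1.9155, -1.3939, -0.6225]  P^-=[0.4699 -0.2135 -0.1344; -0.2135 0.6248 0.2500; -0.1344 0.2500 0.8474]  S=[0.6136]  K=[0.6289; 0.0105; 0.1437]  nu=[-4.4632]  x^+=[-0.8916, -1.4407, -1.2637]  P^+=[0.2272 -0.2175 -0.1898; -0.2175 0.6247 0.2490; -0.1898 0.2490 0.8347]
step 4: x^-=[-0.5227, -1.4946, -1.5223]  P^-=[0.5256 -0.2873 -0.1953; -0.2873 0.7167 0.3216; -0.1953 0.3216 0.9128]  S=[0.6227]  K=[0.6586; -0.0461; 0.0949]  nu=[4.2152]  x^+=[2.2533, -1.6889, -1.1222]  P^+=[0.2556 -0.2684 -0.2342; -0.2684 0.7153 0.3243; -0.2342 0.3243 0.9072]

x_post = [2.2533, -1.6889, -1.1222]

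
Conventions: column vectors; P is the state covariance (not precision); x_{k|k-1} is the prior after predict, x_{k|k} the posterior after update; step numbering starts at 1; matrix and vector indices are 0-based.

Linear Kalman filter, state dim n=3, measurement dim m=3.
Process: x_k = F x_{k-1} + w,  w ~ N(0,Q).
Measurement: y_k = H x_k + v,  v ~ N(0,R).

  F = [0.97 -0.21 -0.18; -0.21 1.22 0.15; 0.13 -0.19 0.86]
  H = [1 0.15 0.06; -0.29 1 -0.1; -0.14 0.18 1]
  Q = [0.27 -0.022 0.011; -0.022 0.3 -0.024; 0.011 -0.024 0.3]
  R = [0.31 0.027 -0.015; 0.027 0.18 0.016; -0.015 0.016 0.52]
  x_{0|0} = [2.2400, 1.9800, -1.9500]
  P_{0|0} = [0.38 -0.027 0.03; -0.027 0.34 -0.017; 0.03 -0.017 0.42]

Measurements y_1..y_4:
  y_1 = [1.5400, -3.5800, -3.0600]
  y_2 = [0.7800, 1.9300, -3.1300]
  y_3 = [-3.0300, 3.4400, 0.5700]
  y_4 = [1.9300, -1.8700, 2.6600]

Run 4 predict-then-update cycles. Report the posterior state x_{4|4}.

step 1: x^-=[2.1080, 1.6527, -1.7620]  P^-=[0.6554 -0.2212 0.0400; -0.2212 0.8380 -0.0866; 0.0400 -0.0866 0.6429]  S=[0.9234 -0.2614 -0.0550; -0.2614 1.2275 0.0756; -0.0550 0.0756 1.1717]  K=[0.6163 -0.2049 -0.0360; 0.1091 0.7630 0.0372; 0.0601 -0.1530 0.5433]  nu=[-0.7102, -4.7976, -1.3004]  x^+=[2.7000, -2.1335, -1.7770]  P^+=[0.1821 0.0309 -0.0113; 0.0309 0.1505 0.0071; -0.0113 0.0071 0.2763]
step 2: x^-=[3.3869, -3.4364, -0.7719]  P^-=[0.4488 -0.0711 -0.0195; -0.0711 0.5258 -0.0130; -0.0195 -0.0130 0.5065]  S=[0.7486 -0.0936 -0.0660; -0.0936 0.7913 0.0845; -0.0660 0.0845 1.0567]  K=[0.5575 -0.1816 -0.0407; 0.1002 0.7001 0.0370; 0.0401 -0.1211 0.4919]  nu=[-2.0452, 6.2714, -1.2654]  x^+=[1.1597, 0.7024, -2.2356]  P^+=[0.1652 0.0282 -0.0144; 0.0282 0.1383 0.0080; -0.0144 0.0080 0.2498]
step 3: x^-=[1.3798, 0.2781, -1.9053]  P^-=[0.4337 -0.0679 -0.0201; -0.0679 0.5081 -0.0123; -0.0201 -0.0123 0.4853]  S=[0.7339 -0.0886 -0.0656; -0.0886 0.7701 0.0831; -0.0656 0.0831 1.0349]  K=[0.5500 -0.1812 -0.0405; 0.0974 0.6943 0.0361; 0.0384 -0.1189 0.4815]  nu=[-4.3372, 3.3715, 2.6184]  x^+=[-1.7226, 2.2910, -1.2121]  P^+=[0.1630 0.0274 -0.0143; 0.0274 0.1369 0.0076; -0.0143 0.0076 0.2445]
step 4: x^-=[-1.9338, 2.9749, -1.7017]  P^-=[0.4317 -0.0678 -0.0194; -0.0678 0.5061 -0.0131; -0.0194 -0.0131 0.4815]  S=[0.7319 -0.0883 -0.0650; -0.0883 0.7680 0.0820; -0.0650 0.0820 1.0305]  K=[0.5489 -0.1813 -0.0403; 0.0969 0.6936 0.0358; 0.0385 -0.1192 0.4795]  nu=[3.5197, -5.5759, 3.5554]  x^+=[0.8660, -0.4239, 0.8033]  P^+=[0.1626 0.0273 -0.0142; 0.0273 0.1367 0.0075; -0.0142 0.0075 0.2435]

x_post = [0.8660, -0.4239, 0.8033]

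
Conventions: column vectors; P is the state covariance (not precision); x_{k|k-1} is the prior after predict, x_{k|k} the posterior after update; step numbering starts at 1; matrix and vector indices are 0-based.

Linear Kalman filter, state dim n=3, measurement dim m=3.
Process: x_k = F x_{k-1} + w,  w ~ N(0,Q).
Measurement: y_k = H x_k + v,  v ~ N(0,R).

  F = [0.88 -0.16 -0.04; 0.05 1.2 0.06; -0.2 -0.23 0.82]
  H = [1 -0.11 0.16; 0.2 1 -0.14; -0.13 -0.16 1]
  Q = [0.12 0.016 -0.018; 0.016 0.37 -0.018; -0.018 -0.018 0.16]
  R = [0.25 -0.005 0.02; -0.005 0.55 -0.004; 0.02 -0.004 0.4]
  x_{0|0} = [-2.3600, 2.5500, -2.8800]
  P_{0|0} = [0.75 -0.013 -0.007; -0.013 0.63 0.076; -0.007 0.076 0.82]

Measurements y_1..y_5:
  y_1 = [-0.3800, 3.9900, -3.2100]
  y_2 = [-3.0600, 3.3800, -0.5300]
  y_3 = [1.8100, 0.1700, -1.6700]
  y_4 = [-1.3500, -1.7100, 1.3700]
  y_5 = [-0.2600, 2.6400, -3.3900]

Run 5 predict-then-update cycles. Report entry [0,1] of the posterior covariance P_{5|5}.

P_post[0,1] = -0.0182

step 1: x^-=[-2.3696, 2.7692, -2.4761]  P^-=[0.7234 -0.0923 -0.1659; -0.0923 1.2914 -0.0822; -0.1659 -0.0822 0.7471]  S=[0.9782 -0.1059 -0.0696; -0.1059 1.8803 -0.4393; -0.0696 -0.4393 1.2580]  K=[0.7181 0.0483 -0.1383; -0.1796 0.6742 0.0055; 0.0103 0.0315 0.6331]  nu=[2.6904, 1.3481, -0.5989]  x^+=[-0.2897, 3.1916, -2.7850]  P^+=[0.1781 -0.0149 -0.0204; -0.0149 0.3824 0.0551; -0.0204 0.0551 0.2595]
step 2: x^-=[-0.6541, 3.6483, -2.9598]  P^-=[0.2745 -0.0701 -0.0628; -0.0701 0.9281 -0.0559; -0.0628 -0.0559 0.3463]  S=[0.5419 -0.1315 0.0123; -0.1315 1.4870 -0.2676; 0.0123 -0.2676 0.8060]  K=[0.5099 0.0212 -0.1091; -0.1887 0.5958 -0.0416; -0.0122 0.0015 0.4516]  nu=[-1.5310, -0.5518, 2.9285]  x^+=[-1.7659, 3.4866, -1.6194]  P^+=[0.1263 -0.0185 -0.0201; -0.0185 0.3365 0.0286; -0.0201 0.0286 0.1824]
step 3: x^-=[-2.0470, 3.9985, -1.7767]  P^-=[0.2338 -0.0656 -0.0488; -0.0656 0.8573 -0.0713; -0.0488 -0.0713 0.2995]  S=[0.5031 -0.1307 0.0241; -0.1307 1.4190 -0.2621; 0.0241 -0.2621 0.7582]  K=[0.4725 0.0166 -0.0999; -0.1887 0.5736 -0.0594; -0.0088 -0.0108 0.4150]  nu=[4.5812, -3.6678, 0.4803]  x^+=[0.0088, 1.0016, -1.5780]  P^+=[0.1169 -0.0188 -0.0184; -0.0188 0.3231 0.0194; -0.0184 0.0194 0.1666]
step 4: x^-=[-0.0894, 1.1077, -1.5261]  P^-=[0.2259 -0.0630 -0.0447; -0.0630 0.8367 -0.0771; -0.0447 -0.0771 0.2908]  S=[0.4958 -0.1287 0.0277; -0.1287 1.4003 -0.2628; 0.0277 -0.2628 0.7497]  K=[0.4649 0.0163 -0.0969; -0.1869 0.5668 -0.0649; -0.0058 -0.0146 0.4071]  nu=[-0.8946, -3.0134, 3.0617]  x^+=[-0.8509, -0.6319, -0.2302]  P^+=[0.1150 -0.0184 -0.0175; -0.0184 0.3190 0.0167; -0.0175 0.0167 0.1632]
step 5: x^-=[-0.6385, -0.8146, 0.1267]  P^-=[0.2241 -0.0618 -0.0435; -0.0618 0.8303 -0.0788; -0.0435 -0.0788 0.2890]  S=[0.4940 -0.1275 0.0288; -0.1275 1.3947 -0.2632; 0.0288 -0.2632 0.7480]  K=[0.4632 0.0165 -0.0960; -0.1858 0.5649 -0.0663; -0.0046 -0.0157 0.4054]  nu=[0.2686, 3.6000, -3.7301]  x^+=[-0.0969, 1.4165, -1.4432]  P^+=[0.1145 -0.0182 -0.0172; -0.0182 0.3177 0.0160; -0.0172 0.0160 0.1624]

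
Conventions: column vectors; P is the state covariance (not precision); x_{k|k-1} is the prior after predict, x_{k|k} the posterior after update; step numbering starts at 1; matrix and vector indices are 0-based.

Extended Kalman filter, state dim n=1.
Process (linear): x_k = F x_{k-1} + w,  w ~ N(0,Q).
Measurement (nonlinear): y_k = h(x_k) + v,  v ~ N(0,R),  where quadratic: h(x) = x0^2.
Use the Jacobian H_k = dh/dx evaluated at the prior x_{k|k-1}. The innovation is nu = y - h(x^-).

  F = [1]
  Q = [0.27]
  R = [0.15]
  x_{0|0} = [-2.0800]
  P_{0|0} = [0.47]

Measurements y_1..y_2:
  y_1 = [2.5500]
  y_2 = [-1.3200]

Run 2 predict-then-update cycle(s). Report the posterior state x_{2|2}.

x_post = [-0.4882]

step 1: x^-=[-2.0800]  P^-=[0.7400]  H_jac=[-4.1600]  S=[12.9561]  K=[-0.2376]  nu=[-1.7764]  x^+=[-1.6579]  P^+=[0.0086]
step 2: x^-=[-1.6579]  P^-=[0.2786]  H_jac=[-3.3158]  S=[3.2128]  K=[-0.2875]  nu=[-4.0687]  x^+=[-0.4882]  P^+=[0.0130]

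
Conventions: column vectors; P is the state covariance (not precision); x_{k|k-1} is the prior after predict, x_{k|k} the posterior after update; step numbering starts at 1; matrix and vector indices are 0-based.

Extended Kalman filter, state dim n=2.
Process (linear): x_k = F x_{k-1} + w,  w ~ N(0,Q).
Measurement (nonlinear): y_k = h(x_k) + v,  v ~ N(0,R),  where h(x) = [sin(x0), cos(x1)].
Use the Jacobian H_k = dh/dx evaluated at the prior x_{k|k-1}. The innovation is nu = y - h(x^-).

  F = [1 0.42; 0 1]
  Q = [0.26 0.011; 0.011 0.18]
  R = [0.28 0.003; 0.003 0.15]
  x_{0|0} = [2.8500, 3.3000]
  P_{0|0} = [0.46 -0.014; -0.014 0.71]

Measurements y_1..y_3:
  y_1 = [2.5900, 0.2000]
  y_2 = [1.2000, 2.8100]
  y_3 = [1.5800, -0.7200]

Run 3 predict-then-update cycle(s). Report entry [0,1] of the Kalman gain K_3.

step 1: x^-=[4.2360, 3.3000]  P^-=[0.8335 0.2952; 0.2952 0.8900]  H_jac=[-0.4586 0.0000; 0.0000 0.1577]  S=[0.4553 -0.0184; -0.0184 0.1721]  K=[-0.8322 0.1818; -0.2656 0.7872]  nu=[3.4787, 1.1875]  x^+=[1.5569, 3.3109]  P^+=[0.5069 0.1570; 0.1570 0.7435]
step 2: x^-=[2.9475, 3.3109]  P^-=[1.0300 0.4803; 0.4803 0.9235]  H_jac=[-0.9812 0.0000; 0.0000 0.1685]  S=[1.2717 -0.0764; -0.0764 0.1762]  K=[-0.7877 0.1177; -0.3260 0.7416]  nu=[1.0071, 3.7957]  x^+=[2.6010, 5.7975]  P^+=[0.2244 0.0908; 0.0908 0.6545]
step 3: x^-=[5.0359, 5.7975]  P^-=[0.6761 0.3767; 0.3767 0.8345]  H_jac=[0.3179 0.0000; 0.0000 0.4669]  S=[0.3483 0.0589; 0.0589 0.3319]  K=[0.5438 0.4333; 0.1498 1.1473]  nu=[2.5281, -1.6043]  x^+=[5.7155, 4.3354]  P^+=[0.4830 0.1427; 0.1427 0.3696]

K[0,1] = 0.4333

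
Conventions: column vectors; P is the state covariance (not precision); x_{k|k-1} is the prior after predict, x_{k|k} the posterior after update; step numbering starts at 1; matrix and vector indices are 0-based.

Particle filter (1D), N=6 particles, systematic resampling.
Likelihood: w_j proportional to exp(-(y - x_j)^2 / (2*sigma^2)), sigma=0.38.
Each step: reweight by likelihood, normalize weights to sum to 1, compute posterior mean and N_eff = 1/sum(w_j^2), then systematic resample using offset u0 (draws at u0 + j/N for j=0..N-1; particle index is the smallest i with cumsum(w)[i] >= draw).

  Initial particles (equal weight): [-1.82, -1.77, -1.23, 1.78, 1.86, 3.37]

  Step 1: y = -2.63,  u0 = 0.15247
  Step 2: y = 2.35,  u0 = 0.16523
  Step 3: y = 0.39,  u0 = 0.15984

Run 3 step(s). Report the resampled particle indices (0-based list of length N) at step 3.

step 1: w=[0.5682, 0.4256, 0.0062, 0.0000, 0.0000, 0.0000]  mean=-1.7951  Neff=1.9841  idx=[0, 0, 0, 1, 1, 1]
step 2: w=[0.0641, 0.0641, 0.0641, 0.2692, 0.2692, 0.2692]  mean=-1.7796  Neff=4.3517  idx=[2, 3, 4, 4, 5, 5]
step 3: w=[0.0858, 0.1828, 0.1828, 0.1828, 0.1828, 0.1828]  mean=-1.7743  Neff=5.7302  idx=[1, 2, 3, 4, 5, 5]

resampled_idx = [1, 2, 3, 4, 5, 5]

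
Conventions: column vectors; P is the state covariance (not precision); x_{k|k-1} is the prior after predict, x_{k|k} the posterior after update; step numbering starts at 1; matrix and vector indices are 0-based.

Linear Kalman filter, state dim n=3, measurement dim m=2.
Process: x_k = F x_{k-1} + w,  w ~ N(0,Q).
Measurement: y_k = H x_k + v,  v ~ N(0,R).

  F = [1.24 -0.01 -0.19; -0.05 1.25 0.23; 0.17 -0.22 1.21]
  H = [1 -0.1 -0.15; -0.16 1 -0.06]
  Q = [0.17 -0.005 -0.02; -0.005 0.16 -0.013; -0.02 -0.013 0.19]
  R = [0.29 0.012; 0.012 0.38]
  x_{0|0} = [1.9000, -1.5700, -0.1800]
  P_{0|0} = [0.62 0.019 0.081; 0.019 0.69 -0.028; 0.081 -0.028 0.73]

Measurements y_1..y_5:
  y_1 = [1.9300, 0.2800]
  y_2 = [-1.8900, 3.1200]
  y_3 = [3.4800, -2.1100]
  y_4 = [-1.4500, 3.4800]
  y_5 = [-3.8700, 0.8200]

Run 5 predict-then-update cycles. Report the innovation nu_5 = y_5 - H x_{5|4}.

innov = [-2.7170, -3.0639]

step 1: x^-=[2.4059, -2.0989, 0.4506]  P^-=[1.1110 -0.0239 0.0573; -0.0239 1.2580 -0.0433; 0.0573 -0.0433 1.3569]  S=[1.4304 -0.2995; -0.2995 1.6852]  K=[0.7757 0.0161; 0.0592 0.7608; -0.1203 -0.1008]  nu=[-0.6182, 2.7909]  x^+=[1.9714, -0.0122, 0.2436]  P^+=[0.2573 0.0668 0.1695; 0.0668 0.3045 0.0670; 0.1695 0.0670 1.3263]
step 2: x^-=[2.3983, -0.0578, 0.6326]  P^-=[0.5322 0.0547 -0.0375; 0.0547 0.7329 0.3794; -0.0375 0.3794 2.1832]  S=[0.8903 -0.1245; -0.1245 1.0706]  K=[0.6041 0.0439; 0.0069 0.6559; -0.4262 0.1880]  nu=[-4.1992, 3.5995]  x^+=[0.0198, 2.2740, 3.0993]  P^+=[0.2119 0.0695 0.1947; 0.0695 0.2734 0.2153; 0.1947 0.2153 1.9636]
step 3: x^-=[-0.5871, 3.5543, 3.2532]  P^-=[0.4740 0.0062 -0.1530; 0.0062 0.8022 0.7826; -0.1530 0.7826 3.0446]  S=[0.9087 -0.2176; -0.2176 1.1064]  K=[0.5595 0.0554; -0.0498 0.6719; -0.6527 0.4360]  nu=[4.9105, -5.5631]  x^+=[1.8523, -0.4279, -2.3773]  P^+=[0.1997 0.0715 0.1973; 0.0715 0.2859 0.3288; 0.1973 0.3288 2.3233]
step 4: x^-=[2.7529, -1.1743, -2.4675]  P^-=[0.4674 -0.0323 -0.2316; -0.0323 0.9057 1.0457; -0.2316 1.0457 3.5119]  S=[0.9528 -0.2968; -0.2968 1.1907]  K=[0.5486 0.0585; -0.0777 0.6929; -0.7346 0.5493]  nu=[-4.6904, 4.9467]  x^+=[0.4690, 2.6179, 3.6954]  P^+=[0.1956 0.0716 0.1908; 0.0716 0.2963 0.3744; 0.1908 0.3744 2.3990]
step 5: x^-=[-0.1468, 4.0989, 3.9752]  P^-=[0.4671 -0.0482 -0.2580; -0.0482 0.9523 1.1307; -0.2580 1.1307 3.5962]  S=[0.9685 -0.3282; -0.3282 1.2320]  K=[0.5470 0.0584; -0.0856 0.7014; -0.7443 0.5779]  nu=[-2.7170, -3.0639]  x^+=[-1.8122, 2.1827, 4.2268]  P^+=[0.1941 0.0709 0.1842; 0.0709 0.2998 0.3821; 0.1842 0.3821 2.3659]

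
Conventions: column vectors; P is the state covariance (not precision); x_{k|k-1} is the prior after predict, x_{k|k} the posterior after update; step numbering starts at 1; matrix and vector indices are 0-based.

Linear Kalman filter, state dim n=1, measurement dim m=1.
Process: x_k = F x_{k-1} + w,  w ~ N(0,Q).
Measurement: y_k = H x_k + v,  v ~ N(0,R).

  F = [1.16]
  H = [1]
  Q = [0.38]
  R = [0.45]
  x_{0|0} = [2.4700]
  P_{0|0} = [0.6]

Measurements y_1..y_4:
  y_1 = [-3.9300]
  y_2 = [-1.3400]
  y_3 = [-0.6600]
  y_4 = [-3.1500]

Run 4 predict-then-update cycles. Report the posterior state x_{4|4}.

x_post = [-2.4756]

step 1: x^-=[2.8652]  P^-=[1.1874]  S=[1.6374]  K=[0.7252]  nu=[-6.7952]  x^+=[-2.0625]  P^+=[0.3263]
step 2: x^-=[-2.3925]  P^-=[0.8191]  S=[1.2691]  K=[0.6454]  nu=[1.0525]  x^+=[-1.7132]  P^+=[0.2904]
step 3: x^-=[-1.9873]  P^-=[0.7708]  S=[1.2208]  K=[0.6314]  nu=[1.3273]  x^+=[-1.1492]  P^+=[0.2841]
step 4: x^-=[-1.3331]  P^-=[0.7623]  S=[1.2123]  K=[0.6288]  nu=[-1.8169]  x^+=[-2.4756]  P^+=[0.2830]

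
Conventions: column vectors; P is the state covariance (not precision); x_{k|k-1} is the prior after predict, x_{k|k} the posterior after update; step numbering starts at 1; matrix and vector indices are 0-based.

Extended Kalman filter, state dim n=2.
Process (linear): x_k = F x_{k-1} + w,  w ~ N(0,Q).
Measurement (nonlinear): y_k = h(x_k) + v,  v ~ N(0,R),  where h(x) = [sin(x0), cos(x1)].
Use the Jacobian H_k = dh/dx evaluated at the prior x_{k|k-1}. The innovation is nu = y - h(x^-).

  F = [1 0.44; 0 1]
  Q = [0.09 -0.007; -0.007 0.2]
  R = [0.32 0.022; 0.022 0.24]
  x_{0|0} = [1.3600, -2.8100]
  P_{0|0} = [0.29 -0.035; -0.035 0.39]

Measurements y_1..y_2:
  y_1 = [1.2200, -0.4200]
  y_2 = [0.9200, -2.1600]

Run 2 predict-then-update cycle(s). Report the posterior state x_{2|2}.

x_post = [0.1617, -3.3262]

step 1: x^-=[0.1236, -2.8100]  P^-=[0.4247 0.1296; 0.1296 0.5900]  H_jac=[0.9924 0.0000; 0.0000 0.3255]  S=[0.7382 0.0639; 0.0639 0.3025]  K=[0.5692 0.0193; 0.1215 0.6092]  nu=[1.0967, 0.5255]  x^+=[0.7580, -2.3566]  P^+=[0.1840 0.0527; 0.0527 0.4574]
step 2: x^-=[-0.2789, -2.3566]  P^-=[0.4089 0.2469; 0.2469 0.6574]  H_jac=[0.9614 0.0000; 0.0000 0.7068]  S=[0.6979 0.1898; 0.1898 0.5684]  K=[0.5277 0.1309; 0.1296 0.7741]  nu=[1.1953, -1.4526]  x^+=[0.1617, -3.3262]  P^+=[0.1786 0.0609; 0.0609 0.2669]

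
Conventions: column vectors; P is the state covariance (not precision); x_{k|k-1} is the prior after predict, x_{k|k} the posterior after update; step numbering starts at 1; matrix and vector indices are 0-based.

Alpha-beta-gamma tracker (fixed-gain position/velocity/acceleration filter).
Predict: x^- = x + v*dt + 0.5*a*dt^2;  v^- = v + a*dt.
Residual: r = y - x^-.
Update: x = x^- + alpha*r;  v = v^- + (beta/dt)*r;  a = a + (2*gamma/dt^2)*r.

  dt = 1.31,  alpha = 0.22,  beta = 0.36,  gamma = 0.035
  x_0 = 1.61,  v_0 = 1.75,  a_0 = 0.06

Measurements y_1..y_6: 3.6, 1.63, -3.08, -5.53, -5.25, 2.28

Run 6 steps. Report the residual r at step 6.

resid = 16.0148

step 1: x_pred=3.9540  r=-0.3540  x^+=3.8761  v^+=1.7313  a^+=0.0456
step 2: x_pred=6.1832  r=-4.5532  x^+=5.1815  v^+=0.5397  a^+=-0.1402
step 3: x_pred=5.7683  r=-8.8483  x^+=3.8217  v^+=-2.0755  a^+=-0.5011
step 4: x_pred=0.6728  r=-6.2028  x^+=-0.6918  v^+=-4.4365  a^+=-0.7541
step 5: x_pred=-7.1507  r=1.9007  x^+=-6.7325  v^+=-4.9021  a^+=-0.6766
step 6: x_pred=-13.7348  r=16.0148  x^+=-10.2115  v^+=-1.3874  a^+=-0.0233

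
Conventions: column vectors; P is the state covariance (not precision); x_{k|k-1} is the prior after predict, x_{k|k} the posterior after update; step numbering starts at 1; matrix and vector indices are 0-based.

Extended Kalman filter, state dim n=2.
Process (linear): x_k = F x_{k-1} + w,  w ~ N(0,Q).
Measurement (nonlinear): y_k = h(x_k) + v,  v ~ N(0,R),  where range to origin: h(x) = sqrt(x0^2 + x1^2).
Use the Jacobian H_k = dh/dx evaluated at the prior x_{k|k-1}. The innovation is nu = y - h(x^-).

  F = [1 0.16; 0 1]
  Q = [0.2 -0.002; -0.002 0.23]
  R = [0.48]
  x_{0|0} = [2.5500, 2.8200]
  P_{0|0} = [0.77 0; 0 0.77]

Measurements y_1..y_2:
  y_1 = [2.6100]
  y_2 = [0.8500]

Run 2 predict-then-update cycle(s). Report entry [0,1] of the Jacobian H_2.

H_jac[0,1] = 0.6300

step 1: x^-=[3.0012, 2.8200]  P^-=[0.9897 0.1212; 0.1212 1.0000]  H_jac=[0.7288 0.6848]  S=[1.5955]  K=[0.5041; 0.4845]  nu=[-1.5082]  x^+=[2.2409, 2.0892]  P^+=[0.5843 -0.2685; -0.2685 0.6254]
step 2: x^-=[2.5752, 2.0892]  P^-=[0.7144 -0.1704; -0.1704 0.8554]  H_jac=[0.7766 0.6300]  S=[1.0836]  K=[0.4129; 0.3752]  nu=[-2.4661]  x^+=[1.5570, 1.1639]  P^+=[0.5297 -0.3383; -0.3383 0.7029]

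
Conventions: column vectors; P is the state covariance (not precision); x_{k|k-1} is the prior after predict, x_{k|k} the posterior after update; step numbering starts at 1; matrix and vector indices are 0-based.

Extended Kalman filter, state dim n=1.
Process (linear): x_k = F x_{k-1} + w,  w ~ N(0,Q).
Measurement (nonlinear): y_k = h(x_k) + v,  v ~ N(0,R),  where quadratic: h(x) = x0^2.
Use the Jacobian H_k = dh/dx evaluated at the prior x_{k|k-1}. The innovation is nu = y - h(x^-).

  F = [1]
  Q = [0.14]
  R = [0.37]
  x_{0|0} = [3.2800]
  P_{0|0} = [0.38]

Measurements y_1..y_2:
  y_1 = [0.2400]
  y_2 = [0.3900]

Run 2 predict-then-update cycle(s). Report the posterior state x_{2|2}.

step 1: x^-=[3.2800]  P^-=[0.5200]  H_jac=[6.5600]  S=[22.7475]  K=[0.1500]  nu=[-10.5184]  x^+=[1.7027]  P^+=[0.0085]
step 2: x^-=[1.7027]  P^-=[0.1485]  H_jac=[3.4053]  S=[2.0916]  K=[0.2417]  nu=[-2.5091]  x^+=[1.0962]  P^+=[0.0263]

x_post = [1.0962]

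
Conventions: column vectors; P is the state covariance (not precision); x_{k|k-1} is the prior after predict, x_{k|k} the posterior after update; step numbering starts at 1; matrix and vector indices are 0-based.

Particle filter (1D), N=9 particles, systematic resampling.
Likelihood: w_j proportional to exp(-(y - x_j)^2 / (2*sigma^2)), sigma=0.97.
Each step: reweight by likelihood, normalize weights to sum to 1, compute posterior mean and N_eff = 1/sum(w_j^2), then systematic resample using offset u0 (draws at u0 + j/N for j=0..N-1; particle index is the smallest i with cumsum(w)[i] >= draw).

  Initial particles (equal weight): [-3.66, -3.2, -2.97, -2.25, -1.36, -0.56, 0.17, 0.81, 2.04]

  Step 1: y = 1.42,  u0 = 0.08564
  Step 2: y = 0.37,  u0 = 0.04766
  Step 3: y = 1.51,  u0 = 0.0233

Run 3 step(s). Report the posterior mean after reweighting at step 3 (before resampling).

step 1: w=[0.0000, 0.0000, 0.0000, 0.0004, 0.0074, 0.0563, 0.1969, 0.3707, 0.3683]  mean=1.0426  Neff=3.1739  idx=[6, 6, 7, 7, 7, 8, 8, 8, 8]
step 2: w=[0.1757, 0.1757, 0.1619, 0.1619, 0.1619, 0.0408, 0.0408, 0.0408, 0.0408]  mean=0.7857  Neff=6.8040  idx=[0, 0, 1, 2, 2, 3, 4, 4, 7]
step 3: w=[0.0656, 0.0656, 0.0656, 0.1313, 0.1313, 0.1313, 0.1313, 0.1313, 0.1467]  mean=0.8645  Neff=8.2899  idx=[0, 2, 3, 4, 5, 5, 6, 7, 8]

post_mean = 0.8645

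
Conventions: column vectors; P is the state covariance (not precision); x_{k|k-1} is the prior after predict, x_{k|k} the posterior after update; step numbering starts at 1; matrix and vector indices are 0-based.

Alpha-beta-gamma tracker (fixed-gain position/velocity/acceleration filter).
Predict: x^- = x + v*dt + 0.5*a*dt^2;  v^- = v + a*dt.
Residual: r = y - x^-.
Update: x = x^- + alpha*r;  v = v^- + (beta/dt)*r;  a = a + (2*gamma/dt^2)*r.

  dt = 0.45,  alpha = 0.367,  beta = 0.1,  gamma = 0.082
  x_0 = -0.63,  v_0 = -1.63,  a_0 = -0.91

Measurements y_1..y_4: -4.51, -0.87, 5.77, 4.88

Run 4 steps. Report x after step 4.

step 1: x_pred=-1.4556  r=-3.0544  x^+=-2.5766  v^+=-2.7182  a^+=-3.3837
step 2: x_pred=-4.1424  r=3.2724  x^+=-2.9414  v^+=-3.5137  a^+=-0.7334
step 3: x_pred=-4.5968  r=10.3668  x^+=-0.7922  v^+=-1.5400  a^+=7.6624
step 4: x_pred=-0.7094  r=5.5894  x^+=1.3419  v^+=3.1502  a^+=12.1892

x_post = 1.3419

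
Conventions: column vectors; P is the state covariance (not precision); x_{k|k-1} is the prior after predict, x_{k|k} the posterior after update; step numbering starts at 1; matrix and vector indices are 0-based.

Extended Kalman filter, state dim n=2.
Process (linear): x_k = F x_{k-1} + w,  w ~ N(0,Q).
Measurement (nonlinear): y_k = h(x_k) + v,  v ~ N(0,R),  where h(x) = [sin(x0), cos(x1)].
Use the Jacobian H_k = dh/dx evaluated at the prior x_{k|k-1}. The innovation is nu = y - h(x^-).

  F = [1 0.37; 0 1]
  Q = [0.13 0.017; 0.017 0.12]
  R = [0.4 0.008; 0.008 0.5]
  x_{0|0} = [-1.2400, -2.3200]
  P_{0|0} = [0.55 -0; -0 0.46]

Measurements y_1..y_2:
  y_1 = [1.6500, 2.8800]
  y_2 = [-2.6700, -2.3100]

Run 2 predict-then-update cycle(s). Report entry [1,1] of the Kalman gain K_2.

K[1,1] = 0.4195

step 1: x^-=[-2.0984, -2.3200]  P^-=[0.7430 0.1872; 0.1872 0.5800]  H_jac=[-0.5035 0.0000; 0.0000 0.7322]  S=[0.5883 -0.0610; -0.0610 0.8110]  K=[-0.6231 0.1221; -0.1067 0.5157]  nu=[2.5140, 3.5611]  x^+=[-3.2300, -0.7520]  P^+=[0.4931 0.0766; 0.0766 0.3509]
step 2: x^-=[-3.5083, -0.7520]  P^-=[0.7279 0.2234; 0.2234 0.4709]  H_jac=[-0.9335 0.0000; 0.0000 0.6831]  S=[1.0343 -0.1345; -0.1345 0.7198]  K=[-0.6450 0.0915; -0.1471 0.4195]  nu=[-3.0285, -3.0403]  x^+=[-1.8331, -1.5818]  P^+=[0.2756 0.0594; 0.0594 0.3053]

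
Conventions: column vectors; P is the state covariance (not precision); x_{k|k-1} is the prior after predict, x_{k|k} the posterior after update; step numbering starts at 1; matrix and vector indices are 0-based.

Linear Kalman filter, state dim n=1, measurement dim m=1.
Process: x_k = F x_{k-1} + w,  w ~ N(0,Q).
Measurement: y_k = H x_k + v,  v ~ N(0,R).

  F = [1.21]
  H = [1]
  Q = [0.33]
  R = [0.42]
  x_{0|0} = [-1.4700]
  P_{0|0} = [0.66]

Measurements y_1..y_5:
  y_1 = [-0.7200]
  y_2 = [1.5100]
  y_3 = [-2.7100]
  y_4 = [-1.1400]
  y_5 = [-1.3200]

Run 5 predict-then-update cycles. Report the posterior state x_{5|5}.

step 1: x^-=[-1.7787]  P^-=[1.2963]  S=[1.7163]  K=[0.7553]  nu=[1.0587]  x^+=[-0.9791]  P^+=[0.3172]
step 2: x^-=[-1.1847]  P^-=[0.7944]  S=[1.2144]  K=[0.6542]  nu=[2.6947]  x^+=[0.5781]  P^+=[0.2747]
step 3: x^-=[0.6995]  P^-=[0.7323]  S=[1.1523]  K=[0.6355]  nu=[-3.4095]  x^+=[-1.4672]  P^+=[0.2669]
step 4: x^-=[-1.7754]  P^-=[0.7208]  S=[1.1408]  K=[0.6318]  nu=[0.6354]  x^+=[-1.3739]  P^+=[0.2654]
step 5: x^-=[-1.6624]  P^-=[0.7185]  S=[1.1385]  K=[0.6311]  nu=[0.3424]  x^+=[-1.4463]  P^+=[0.2651]

x_post = [-1.4463]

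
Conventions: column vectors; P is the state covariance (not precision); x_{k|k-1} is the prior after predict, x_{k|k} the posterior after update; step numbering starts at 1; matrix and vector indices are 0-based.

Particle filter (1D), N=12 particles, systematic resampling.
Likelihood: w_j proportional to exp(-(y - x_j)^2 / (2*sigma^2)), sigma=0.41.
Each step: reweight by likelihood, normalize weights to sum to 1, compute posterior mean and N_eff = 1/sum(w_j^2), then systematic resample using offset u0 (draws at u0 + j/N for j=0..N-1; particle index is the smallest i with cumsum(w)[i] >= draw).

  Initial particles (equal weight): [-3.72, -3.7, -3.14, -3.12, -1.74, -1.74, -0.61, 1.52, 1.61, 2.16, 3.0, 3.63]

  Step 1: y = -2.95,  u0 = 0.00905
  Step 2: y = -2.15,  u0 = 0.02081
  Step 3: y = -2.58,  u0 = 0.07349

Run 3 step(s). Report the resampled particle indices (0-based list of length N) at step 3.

step 1: w=[0.0779, 0.0853, 0.4082, 0.4170, 0.0058, 0.0058, 0.0000, 0.0000, 0.0000, 0.0000, 0.0000, 0.0000]  mean=-3.2083  Neff=2.8258  idx=[0, 1, 2, 2, 2, 2, 2, 3, 3, 3, 3, 3]
step 2: w=[0.0011, 0.0014, 0.0939, 0.0939, 0.0939, 0.0939, 0.0939, 0.1056, 0.1056, 0.1056, 0.1056, 0.1056]  mean=-3.1309  Neff=10.0159  idx=[2, 3, 3, 4, 5, 6, 7, 8, 9, 9, 10, 11]
step 3: w=[0.0806, 0.0806, 0.0806, 0.0806, 0.0806, 0.0806, 0.0861, 0.0861, 0.0861, 0.0861, 0.0861, 0.0861]  mean=-3.1297  Neff=11.9872  idx=[0, 1, 2, 4, 5, 6, 7, 8, 8, 9, 10, 11]

resampled_idx = [0, 1, 2, 4, 5, 6, 7, 8, 8, 9, 10, 11]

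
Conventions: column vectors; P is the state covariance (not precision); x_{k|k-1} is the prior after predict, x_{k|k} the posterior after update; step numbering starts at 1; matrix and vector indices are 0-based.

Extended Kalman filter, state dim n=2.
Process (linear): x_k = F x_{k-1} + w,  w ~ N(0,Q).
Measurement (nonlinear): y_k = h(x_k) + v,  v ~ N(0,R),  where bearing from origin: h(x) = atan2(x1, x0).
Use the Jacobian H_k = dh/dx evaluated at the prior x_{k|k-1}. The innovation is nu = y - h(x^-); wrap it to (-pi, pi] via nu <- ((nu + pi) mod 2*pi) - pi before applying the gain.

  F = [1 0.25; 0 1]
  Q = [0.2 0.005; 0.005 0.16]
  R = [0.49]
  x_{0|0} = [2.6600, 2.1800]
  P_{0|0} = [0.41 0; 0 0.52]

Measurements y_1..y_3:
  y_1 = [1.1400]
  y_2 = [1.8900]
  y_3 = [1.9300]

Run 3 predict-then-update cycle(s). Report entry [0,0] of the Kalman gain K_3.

K[0,0] = -0.1027

step 1: x^-=[3.2050, 2.1800]  P^-=[0.6425 0.1350; 0.1350 0.6800]  H_jac=[-0.1451 0.2133]  S=[0.5261]  K=[-0.1225; 0.2385]  nu=[0.5427]  x^+=[3.1385, 2.3094]  P^+=[0.6346 0.1504; 0.1504 0.6501]
step 2: x^-=[3.7159, 2.3094]  P^-=[0.9504 0.3179; 0.3179 0.8101]  H_jac=[-0.1207 0.1941]  S=[0.5195]  K=[-0.1019; 0.2289]  nu=[1.3339]  x^+=[3.5799, 2.6148]  P^+=[0.9450 0.3300; 0.3300 0.7829]
step 3: x^-=[4.2336, 2.6148]  P^-=[1.3590 0.5307; 0.5307 0.9429]  H_jac=[-0.1056 0.1710]  S=[0.5136]  K=[-0.1027; 0.2048]  nu=[1.3767]  x^+=[4.0921, 2.8967]  P^+=[1.3535 0.5415; 0.5415 0.9213]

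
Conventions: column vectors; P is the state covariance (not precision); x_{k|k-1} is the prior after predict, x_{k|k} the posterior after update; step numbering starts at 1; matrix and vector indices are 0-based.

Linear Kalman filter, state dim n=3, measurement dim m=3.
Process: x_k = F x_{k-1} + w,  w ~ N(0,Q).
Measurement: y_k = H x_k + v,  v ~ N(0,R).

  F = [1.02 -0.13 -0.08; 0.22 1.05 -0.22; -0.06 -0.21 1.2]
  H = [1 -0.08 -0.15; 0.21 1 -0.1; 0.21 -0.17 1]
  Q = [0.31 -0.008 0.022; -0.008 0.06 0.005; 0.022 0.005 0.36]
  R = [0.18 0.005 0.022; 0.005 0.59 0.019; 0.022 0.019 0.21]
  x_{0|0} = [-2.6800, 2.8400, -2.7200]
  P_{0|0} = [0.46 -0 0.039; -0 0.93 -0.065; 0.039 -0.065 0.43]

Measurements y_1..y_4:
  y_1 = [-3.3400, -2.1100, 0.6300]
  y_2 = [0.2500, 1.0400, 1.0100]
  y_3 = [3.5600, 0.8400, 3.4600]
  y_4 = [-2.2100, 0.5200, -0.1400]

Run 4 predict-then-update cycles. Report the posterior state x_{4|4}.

step 1: x^-=[-2.8852, 2.9908, -3.6996]  P^-=[0.7993 -0.0300 0.0349; -0.0300 1.1547 -0.3937; 0.0349 -0.3937 1.0490]  S=[0.9952 0.1181 0.1091; 0.1181 1.8551 -0.6460; 0.1091 -0.6460 1.4783]  K=[0.7811 0.0609 0.1096; -0.1206 0.6022 -0.1313; -0.1792 0.0186 0.7812]  nu=[-0.7705, -4.8649, 5.4439]  x^+=[-3.1867, -0.5608, 0.6008]  P^+=[0.1462 0.0125 0.0128; 0.0125 0.3534 0.0387; 0.0128 0.0387 0.1644]
step 2: x^-=[-3.2256, -1.4221, 1.0299]  P^-=[0.4646 -0.0128 0.0147; -0.0128 0.4514 -0.0656; 0.0147 -0.0656 0.5918]  S=[0.6568 0.0702 0.0571; 0.0702 1.0749 -0.1626; 0.0571 -0.1626 0.8647]  K=[0.6922 0.0468 0.0954; -0.0968 0.4173 -0.0828; -0.1674 0.0056 0.7129]  nu=[3.5163, 3.2425, 0.4157]  x^+=[-0.6003, -0.4438, 0.7557]  P^+=[0.1290 0.0068 0.0102; 0.0068 0.2456 0.0287; 0.0102 0.0287 0.1489]
step 3: x^-=[-0.6151, -0.7643, 1.0360]  P^-=[0.4464 -0.0069 0.0137; -0.0069 0.3331 -0.0505; 0.0137 -0.0505 0.5699]  S=[0.6372 0.0792 0.0521; 0.0792 0.9551 -0.1250; 0.0521 -0.1250 0.8326]  K=[0.6850 0.0450 0.0943; -0.0783 0.3495 -0.0731; -0.1638 -0.0034 0.7080]  nu=[4.2693, 1.8371, 2.4232]  x^+=[2.6206, -0.6337, 2.0460]  P^+=[0.1276 0.0060 0.0100; 0.0060 0.2055 0.0232; 0.0100 0.0232 0.1469]
step 4: x^-=[2.5917, -0.5390, 2.4310]  P^-=[0.4444 -0.0023 0.0135; -0.0023 0.2909 -0.0483; 0.0135 -0.0483 0.5680]  S=[0.6342 0.0864 0.0502; 0.0864 0.9143 -0.1146; 0.0502 -0.1146 0.8283]  K=[0.6842 0.0452 0.0942; -0.0670 0.3204 -0.0702; -0.1620 -0.0078 0.7078]  nu=[-4.4802, 0.7578, -3.2069]  x^+=[-0.7415, 0.2291, 0.8807]  P^+=[0.1274 0.0061 0.0100; 0.0061 0.1882 0.0206; 0.0100 0.0206 0.1463]

x_post = [-0.7415, 0.2291, 0.8807]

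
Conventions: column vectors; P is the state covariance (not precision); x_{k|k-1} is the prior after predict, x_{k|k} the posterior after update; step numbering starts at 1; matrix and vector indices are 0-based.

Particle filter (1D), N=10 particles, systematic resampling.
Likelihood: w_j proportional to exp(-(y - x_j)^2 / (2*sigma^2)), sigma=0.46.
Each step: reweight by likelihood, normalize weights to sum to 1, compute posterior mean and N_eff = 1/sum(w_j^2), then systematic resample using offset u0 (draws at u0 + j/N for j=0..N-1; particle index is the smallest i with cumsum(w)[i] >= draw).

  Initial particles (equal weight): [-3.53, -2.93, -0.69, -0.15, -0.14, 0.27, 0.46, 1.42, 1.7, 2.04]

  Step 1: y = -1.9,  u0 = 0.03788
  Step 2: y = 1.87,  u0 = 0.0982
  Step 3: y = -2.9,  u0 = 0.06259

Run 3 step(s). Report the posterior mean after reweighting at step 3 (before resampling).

post_mean = -0.6900

step 1: w=[0.0161, 0.7013, 0.2705, 0.0062, 0.0057, 0.0001, 0.0000, 0.0000, 0.0000, 0.0000]  mean=-2.3002  Neff=1.7688  idx=[1, 1, 1, 1, 1, 1, 1, 2, 2, 2]
step 2: w=[0.0000, 0.0000, 0.0000, 0.0000, 0.0000, 0.0000, 0.0000, 0.3333, 0.3333, 0.3333]  mean=-0.6900  Neff=3.0000  idx=[7, 7, 7, 8, 8, 8, 9, 9, 9, 9]
step 3: w=[0.1000, 0.1000, 0.1000, 0.1000, 0.1000, 0.1000, 0.1000, 0.1000, 0.1000, 0.1000]  mean=-0.6900  Neff=10.0000  idx=[0, 1, 2, 3, 4, 5, 6, 7, 8, 9]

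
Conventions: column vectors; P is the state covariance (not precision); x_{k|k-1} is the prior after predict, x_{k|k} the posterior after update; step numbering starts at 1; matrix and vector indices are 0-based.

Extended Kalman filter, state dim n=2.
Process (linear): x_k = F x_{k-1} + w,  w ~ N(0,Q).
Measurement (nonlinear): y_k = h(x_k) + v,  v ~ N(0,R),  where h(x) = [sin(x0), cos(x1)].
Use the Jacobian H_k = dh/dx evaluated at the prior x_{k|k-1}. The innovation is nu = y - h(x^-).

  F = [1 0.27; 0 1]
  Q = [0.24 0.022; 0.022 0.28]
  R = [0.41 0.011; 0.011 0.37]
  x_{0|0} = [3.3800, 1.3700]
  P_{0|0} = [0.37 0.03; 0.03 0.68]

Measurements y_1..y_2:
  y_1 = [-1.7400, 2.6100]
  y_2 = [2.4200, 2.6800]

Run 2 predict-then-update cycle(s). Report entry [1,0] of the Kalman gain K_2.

K[1,0] = -0.1129

step 1: x^-=[3.7499, 1.3700]  P^-=[0.6758 0.2356; 0.2356 0.9600]  H_jac=[-0.8206 0.0000; 0.0000 -0.9799]  S=[0.8651 0.2005; 0.2005 1.2918]  K=[-0.6220 -0.0822; -0.0568 -0.7194]  nu=[-1.1685, 2.4106]  x^+=[4.2786, -0.2978]  P^+=[0.3119 0.0380; 0.0380 0.2723]
step 2: x^-=[4.1982, -0.2978]  P^-=[0.5922 0.1335; 0.1335 0.5523]  H_jac=[-0.4919 0.0000; 0.0000 0.2934]  S=[0.5533 -0.0083; -0.0083 0.4175]  K=[-0.5253 0.0834; -0.1129 0.3858]  nu=[3.2907, 1.7240]  x^+=[2.6136, -0.0043]  P^+=[0.4360 0.0855; 0.0855 0.4823]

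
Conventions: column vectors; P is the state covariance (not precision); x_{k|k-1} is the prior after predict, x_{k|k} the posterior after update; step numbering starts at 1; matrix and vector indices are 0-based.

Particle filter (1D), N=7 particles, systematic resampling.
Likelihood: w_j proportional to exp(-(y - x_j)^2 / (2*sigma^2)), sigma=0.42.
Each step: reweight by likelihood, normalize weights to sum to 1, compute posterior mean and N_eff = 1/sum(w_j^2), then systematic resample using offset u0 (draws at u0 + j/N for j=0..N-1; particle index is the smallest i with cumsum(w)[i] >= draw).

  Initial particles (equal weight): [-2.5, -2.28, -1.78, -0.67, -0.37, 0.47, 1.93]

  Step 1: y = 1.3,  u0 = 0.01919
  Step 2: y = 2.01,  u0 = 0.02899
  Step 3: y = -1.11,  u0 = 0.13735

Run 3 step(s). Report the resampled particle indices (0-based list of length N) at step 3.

step 1: w=[0.0000, 0.0000, 0.0000, 0.0000, 0.0008, 0.3039, 0.6953]  mean=1.4844  Neff=1.7368  idx=[5, 5, 6, 6, 6, 6, 6]
step 2: w=[0.0002, 0.0002, 0.1999, 0.1999, 0.1999, 0.1999, 0.1999]  mean=1.9293  Neff=5.0049  idx=[2, 2, 3, 4, 5, 5, 6]
step 3: w=[0.1429, 0.1429, 0.1429, 0.1429, 0.1429, 0.1429, 0.1429]  mean=1.9300  Neff=7.0000  idx=[0, 1, 2, 3, 4, 5, 6]

resampled_idx = [0, 1, 2, 3, 4, 5, 6]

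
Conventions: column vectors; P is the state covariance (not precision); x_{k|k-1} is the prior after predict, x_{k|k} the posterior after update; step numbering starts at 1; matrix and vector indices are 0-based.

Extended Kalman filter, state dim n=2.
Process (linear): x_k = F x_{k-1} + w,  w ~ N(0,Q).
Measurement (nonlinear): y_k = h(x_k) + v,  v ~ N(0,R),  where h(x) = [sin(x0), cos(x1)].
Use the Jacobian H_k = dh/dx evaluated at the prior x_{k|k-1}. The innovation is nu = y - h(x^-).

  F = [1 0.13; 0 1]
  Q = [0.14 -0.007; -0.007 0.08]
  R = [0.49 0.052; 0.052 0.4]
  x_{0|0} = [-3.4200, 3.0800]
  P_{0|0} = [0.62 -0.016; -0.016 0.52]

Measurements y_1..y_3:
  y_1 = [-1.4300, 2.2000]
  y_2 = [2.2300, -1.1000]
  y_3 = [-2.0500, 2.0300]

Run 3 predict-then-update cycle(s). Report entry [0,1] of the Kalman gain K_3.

K[0,1] = -0.0774

step 1: x^-=[-3.0196, 3.0800]  P^-=[0.7646 0.0446; 0.0446 0.6000]  H_jac=[-0.9926 0.0000; 0.0000 -0.0616]  S=[1.2433 0.0547; 0.0547 0.4023]  K=[-0.6138 0.0767; -0.0318 -0.0875]  nu=[-1.3083, 3.1981]  x^+=[-1.9713, 2.8417]  P^+=[0.2990 0.0203; 0.0203 0.5954]
step 2: x^-=[-1.6019, 2.8417]  P^-=[0.4543 0.0907; 0.0907 0.6754]  H_jac=[-0.0311 0.0000; 0.0000 -0.2954]  S=[0.4904 0.0528; 0.0528 0.4589]  K=[-0.0228 -0.0557; 0.0416 -0.4395]  nu=[3.2295, -0.1446]  x^+=[-1.6675, 3.0396]  P^+=[0.4525 0.0795; 0.0795 0.5878]
step 3: x^-=[-1.2724, 3.0396]  P^-=[0.6231 0.1489; 0.1489 0.6678]  H_jac=[0.2940 0.0000; 0.0000 -0.1018]  S=[0.5439 0.0475; 0.0475 0.4069]  K=[0.3436 -0.0774; 0.0961 -0.1783]  nu=[-1.0942, 3.0248]  x^+=[-1.8825, 2.3952]  P^+=[0.5590 0.1286; 0.1286 0.6515]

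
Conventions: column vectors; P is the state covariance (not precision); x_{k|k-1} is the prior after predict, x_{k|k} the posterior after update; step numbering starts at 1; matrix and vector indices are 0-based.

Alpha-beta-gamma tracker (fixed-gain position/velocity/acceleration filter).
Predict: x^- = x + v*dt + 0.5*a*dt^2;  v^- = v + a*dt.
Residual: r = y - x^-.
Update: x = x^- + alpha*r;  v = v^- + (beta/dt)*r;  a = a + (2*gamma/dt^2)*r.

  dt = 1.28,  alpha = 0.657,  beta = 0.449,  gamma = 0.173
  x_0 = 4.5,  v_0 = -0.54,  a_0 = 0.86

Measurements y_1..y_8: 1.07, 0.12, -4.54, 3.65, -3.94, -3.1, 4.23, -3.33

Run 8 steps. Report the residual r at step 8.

step 1: x_pred=4.5133  r=-3.4433  x^+=2.2511  v^+=-0.6470  a^+=0.1328
step 2: x_pred=1.5317  r=-1.4117  x^+=0.6042  v^+=-0.9722  a^+=-0.1653
step 3: x_pred=-0.7756  r=-3.7644  x^+=-3.2488  v^+=-2.5042  a^+=-0.9602
step 4: x_pred=-7.2409  r=10.8909  x^+=-0.0856  v^+=0.0870  a^+=1.3397
step 5: x_pred=1.1232  r=-5.0632  x^+=-2.2033  v^+=0.0257  a^+=0.2704
step 6: x_pred=-1.9489  r=-1.1511  x^+=-2.7052  v^+=-0.0319  a^+=0.0273
step 7: x_pred=-2.7236  r=6.9536  x^+=1.8449  v^+=2.4423  a^+=1.4958
step 8: x_pred=6.1964  r=-9.5264  x^+=-0.0624  v^+=1.0153  a^+=-0.5160

resid = -9.5264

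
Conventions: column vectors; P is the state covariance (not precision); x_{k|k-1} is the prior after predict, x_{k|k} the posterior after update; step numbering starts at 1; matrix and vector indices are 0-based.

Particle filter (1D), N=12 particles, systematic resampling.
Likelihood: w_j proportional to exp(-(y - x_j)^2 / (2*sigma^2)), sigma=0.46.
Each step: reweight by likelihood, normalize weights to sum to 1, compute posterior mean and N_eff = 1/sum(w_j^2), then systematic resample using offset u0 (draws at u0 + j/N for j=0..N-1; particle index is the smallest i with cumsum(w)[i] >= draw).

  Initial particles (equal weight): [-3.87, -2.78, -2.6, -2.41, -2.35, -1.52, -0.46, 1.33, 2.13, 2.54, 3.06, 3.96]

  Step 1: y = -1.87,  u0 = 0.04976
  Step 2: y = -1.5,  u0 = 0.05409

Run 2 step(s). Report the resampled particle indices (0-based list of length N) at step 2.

resampled_idx = [3, 6, 8, 8, 8, 9, 9, 10, 10, 11, 11, 11]

step 1: w=[0.0000, 0.0624, 0.1253, 0.2216, 0.2561, 0.3305, 0.0040, 0.0000, 0.0000, 0.0000, 0.0000, 0.0000]  mean=-2.1396  Neff=4.1059  idx=[1, 2, 3, 3, 3, 4, 4, 4, 5, 5, 5, 5]
step 2: w=[0.0041, 0.0114, 0.0280, 0.0280, 0.0280, 0.0360, 0.0360, 0.0360, 0.1981, 0.1981, 0.1981, 0.1981]  mean=-1.7019  Neff=6.1197  idx=[3, 6, 8, 8, 8, 9, 9, 10, 10, 11, 11, 11]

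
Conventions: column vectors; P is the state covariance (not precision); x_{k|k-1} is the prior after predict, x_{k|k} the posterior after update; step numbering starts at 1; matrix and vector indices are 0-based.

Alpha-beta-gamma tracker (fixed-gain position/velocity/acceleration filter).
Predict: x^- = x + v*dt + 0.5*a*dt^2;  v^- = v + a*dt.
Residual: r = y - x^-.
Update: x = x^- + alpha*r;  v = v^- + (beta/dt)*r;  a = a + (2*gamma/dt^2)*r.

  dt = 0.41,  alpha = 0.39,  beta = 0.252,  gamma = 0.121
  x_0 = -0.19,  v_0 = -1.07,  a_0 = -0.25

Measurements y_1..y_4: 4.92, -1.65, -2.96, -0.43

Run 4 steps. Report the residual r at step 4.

step 1: x_pred=-0.6497  r=5.5697  x^+=1.5225  v^+=2.2508  a^+=7.7683
step 2: x_pred=3.0982  r=-4.7482  x^+=1.2464  v^+=2.5174  a^+=0.9326
step 3: x_pred=2.3569  r=-5.3169  x^+=0.2833  v^+=-0.3682  a^+=-6.7218
step 4: x_pred=-0.4326  r=0.0026  x^+=-0.4316  v^+=-3.1225  a^+=-6.7180

resid = 0.0026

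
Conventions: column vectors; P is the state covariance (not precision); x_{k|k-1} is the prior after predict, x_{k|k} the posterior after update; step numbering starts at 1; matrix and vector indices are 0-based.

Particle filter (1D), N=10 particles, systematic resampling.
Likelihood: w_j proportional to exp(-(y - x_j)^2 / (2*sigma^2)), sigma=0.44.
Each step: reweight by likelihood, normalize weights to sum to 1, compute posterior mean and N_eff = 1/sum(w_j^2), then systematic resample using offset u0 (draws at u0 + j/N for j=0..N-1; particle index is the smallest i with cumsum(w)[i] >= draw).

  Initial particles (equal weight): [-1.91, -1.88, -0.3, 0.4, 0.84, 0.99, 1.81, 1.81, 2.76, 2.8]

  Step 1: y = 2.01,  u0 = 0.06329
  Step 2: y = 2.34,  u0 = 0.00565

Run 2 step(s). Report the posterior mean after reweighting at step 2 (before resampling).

step 1: w=[0.0000, 0.0000, 0.0000, 0.0005, 0.0125, 0.0292, 0.3861, 0.3861, 0.1002, 0.0854]  mean=1.9530  Neff=3.1593  idx=[6, 6, 6, 6, 7, 7, 7, 7, 8, 9]
step 2: w=[0.0952, 0.0952, 0.0952, 0.0952, 0.0952, 0.0952, 0.0952, 0.0952, 0.1247, 0.1138]  mean=2.0411  Neff=9.9024  idx=[0, 1, 2, 3, 4, 5, 6, 7, 8, 9]

post_mean = 2.0411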